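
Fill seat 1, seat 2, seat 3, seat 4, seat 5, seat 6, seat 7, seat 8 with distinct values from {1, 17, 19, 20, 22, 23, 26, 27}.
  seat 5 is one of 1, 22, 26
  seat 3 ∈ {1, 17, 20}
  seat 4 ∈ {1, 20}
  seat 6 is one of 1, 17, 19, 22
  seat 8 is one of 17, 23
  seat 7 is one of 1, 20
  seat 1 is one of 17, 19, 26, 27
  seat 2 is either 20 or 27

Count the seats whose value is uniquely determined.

3

The 8 variables draw from only 8 values {1, 17, 19, 20, 22, 23, 26, 27}, so each is used; only seat 8 can be 23, hence seat 8 = 23.
seat 4 and seat 7 between them cover only {1, 20} — a naked pair. Remove those values from seat 2, seat 3, seat 5, seat 6.
seat 2 must be 27 (only option left). Eliminate 27 elsewhere: seat 1.
seat 3's domain is down to {17}, so seat 3 = 17. Eliminate 17 elsewhere: seat 1, seat 6.
Determined: seat 2=27, seat 3=17, seat 8=23. The other seats each still have more than one consistent value. That makes 3.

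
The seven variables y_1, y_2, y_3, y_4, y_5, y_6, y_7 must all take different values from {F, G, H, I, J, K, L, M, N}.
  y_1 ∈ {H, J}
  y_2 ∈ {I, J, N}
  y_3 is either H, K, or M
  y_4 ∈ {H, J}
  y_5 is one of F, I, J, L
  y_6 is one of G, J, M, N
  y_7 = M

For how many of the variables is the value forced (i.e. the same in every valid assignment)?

y_7's domain is down to {M}, so y_7 = M. Eliminate M elsewhere: y_3, y_6.
y_1 and y_4 share exactly the 2 values {H, J}; by pigeonhole those values go to them, so strike H, J from y_2, y_3, y_5, y_6.
y_3 has just one choice, so y_3 = K.
Determined: y_3=K, y_7=M. The other variables each still have more than one consistent value. That makes 2.

2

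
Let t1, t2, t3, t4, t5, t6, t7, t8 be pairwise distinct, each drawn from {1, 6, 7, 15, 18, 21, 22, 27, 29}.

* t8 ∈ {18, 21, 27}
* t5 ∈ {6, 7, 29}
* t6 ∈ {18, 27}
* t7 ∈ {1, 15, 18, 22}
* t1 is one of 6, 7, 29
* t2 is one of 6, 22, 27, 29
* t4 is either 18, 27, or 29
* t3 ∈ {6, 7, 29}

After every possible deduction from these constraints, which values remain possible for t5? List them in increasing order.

The 3 variables t1, t3, t5 are confined to {6, 7, 29}, which locks those values in; drop them from t2, t4.
t4 and t6 share exactly the 2 values {18, 27}; by pigeonhole those values go to them, so strike 18, 27 from t2, t7, t8.
t2's domain is down to {22}, so t2 = 22. Eliminate 22 elsewhere: t7.
t8 has just one choice, so t8 = 21.
No further eliminations apply; t5 can still be any of 6, 7, 29.

6, 7, 29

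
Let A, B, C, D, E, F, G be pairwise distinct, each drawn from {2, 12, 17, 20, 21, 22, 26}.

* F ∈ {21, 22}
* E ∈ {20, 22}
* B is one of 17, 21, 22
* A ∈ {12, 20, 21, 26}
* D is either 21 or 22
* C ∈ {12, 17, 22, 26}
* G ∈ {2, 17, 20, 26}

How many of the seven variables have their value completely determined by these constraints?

Among the 7 variables, 2 fits only G (and all 7 values in {2, 12, 17, 20, 21, 22, 26} must be used), so G = 2.
The 2 variables D and F are confined to {21, 22}, which locks those values in; drop them from A, B, C, E.
B must be 17 (only option left). Strike 17 from C.
That leaves E = 20. So A can't be 20.
Determined: B=17, E=20, G=2. The other variables each still have more than one consistent value. That makes 3.

3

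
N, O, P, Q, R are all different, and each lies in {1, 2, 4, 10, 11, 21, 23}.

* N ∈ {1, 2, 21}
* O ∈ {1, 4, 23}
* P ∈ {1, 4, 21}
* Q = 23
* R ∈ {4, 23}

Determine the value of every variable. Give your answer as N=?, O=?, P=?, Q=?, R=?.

Q's domain is down to {23}, so Q = 23. So O, R can't be 23.
R has just one choice, so R = 4. So O, P can't be 4.
That leaves O = 1. Eliminate 1 elsewhere: N, P.
P has just one choice, so P = 21. Remove 21 from N.
N has just one choice, so N = 2.

N=2, O=1, P=21, Q=23, R=4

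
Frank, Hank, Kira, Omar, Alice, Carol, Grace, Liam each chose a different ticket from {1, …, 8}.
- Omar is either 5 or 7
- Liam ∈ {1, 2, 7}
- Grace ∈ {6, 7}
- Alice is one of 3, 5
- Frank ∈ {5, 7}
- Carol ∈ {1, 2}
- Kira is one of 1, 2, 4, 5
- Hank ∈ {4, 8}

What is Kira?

4

The 8 variables draw from only 8 values {1, 2, 3, 4, 5, 6, 7, 8}, so each is used; only Alice can be 3, hence Alice = 3.
Among the 7 still-open variables, 6 fits only Grace (and all 7 values in {1, 2, 4, 5, 6, 7, 8} must be used), so Grace = 6.
The 6 still-open variables together cover exactly {1, 2, 4, 5, 7, 8} — 6 values for 6 variables — and 8 appears only in Hank's list, so Hank = 8.
The 5 still-open variables draw from only 5 values {1, 2, 4, 5, 7}, so each is used; only Kira can be 4, hence Kira = 4.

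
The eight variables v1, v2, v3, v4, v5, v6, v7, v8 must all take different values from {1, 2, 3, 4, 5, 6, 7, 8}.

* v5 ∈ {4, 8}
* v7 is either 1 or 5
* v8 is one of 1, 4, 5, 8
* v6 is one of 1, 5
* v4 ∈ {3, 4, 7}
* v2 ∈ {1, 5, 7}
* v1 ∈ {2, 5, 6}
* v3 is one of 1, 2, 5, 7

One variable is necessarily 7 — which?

The 8 variables draw from only 8 values {1, 2, 3, 4, 5, 6, 7, 8}, so each is used; only v4 can be 3, hence v4 = 3.
Among the 7 still-open variables, 6 fits only v1 (and all 7 values in {1, 2, 4, 5, 6, 7, 8} must be used), so v1 = 6.
The 6 still-open variables together cover exactly {1, 2, 4, 5, 7, 8} — 6 values for 6 variables — and 2 appears only in v3's list, so v3 = 2.
The 5 still-open variables draw from only 5 values {1, 4, 5, 7, 8}, so each is used; only v2 can be 7, hence v2 = 7.

v2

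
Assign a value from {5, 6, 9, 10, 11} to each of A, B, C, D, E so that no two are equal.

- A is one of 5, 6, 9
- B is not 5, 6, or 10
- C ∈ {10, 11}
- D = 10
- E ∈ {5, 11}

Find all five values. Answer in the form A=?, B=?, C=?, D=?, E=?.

A=6, B=9, C=11, D=10, E=5

D must be 10 (only option left). Strike 10 from C.
C has just one choice, so C = 11. Remove 11 from B, E.
E has just one choice, so E = 5. Eliminate 5 elsewhere: A.
B must be 9 (only option left). Eliminate 9 elsewhere: A.
That leaves A = 6.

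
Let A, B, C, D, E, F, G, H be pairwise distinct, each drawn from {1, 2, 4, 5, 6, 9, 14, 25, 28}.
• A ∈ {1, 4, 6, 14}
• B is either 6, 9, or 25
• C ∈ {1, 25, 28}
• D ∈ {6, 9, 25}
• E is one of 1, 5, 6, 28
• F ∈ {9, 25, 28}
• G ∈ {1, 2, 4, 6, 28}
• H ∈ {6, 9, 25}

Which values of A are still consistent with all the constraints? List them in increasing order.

The 3 variables B, D, H are confined to {6, 9, 25}, which locks those values in; drop them from A, C, E, F, G.
F must be 28 (only option left). Eliminate 28 elsewhere: C, E, G.
C must be 1 (only option left). So A, E, G can't be 1.
E has just one choice, so E = 5.
No further eliminations apply; A can still be any of 4, 14.

4, 14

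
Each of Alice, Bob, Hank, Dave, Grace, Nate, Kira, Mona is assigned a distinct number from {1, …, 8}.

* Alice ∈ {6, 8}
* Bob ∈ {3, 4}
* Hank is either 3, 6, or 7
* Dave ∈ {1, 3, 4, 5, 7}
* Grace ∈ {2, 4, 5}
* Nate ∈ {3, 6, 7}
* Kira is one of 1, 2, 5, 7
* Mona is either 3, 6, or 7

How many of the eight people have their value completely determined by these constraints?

Among the 8 variables, 8 fits only Alice (and all 8 values in {1, 2, 3, 4, 5, 6, 7, 8} must be used), so Alice = 8.
The 3 variables Hank, Nate, Mona are confined to {3, 6, 7}, which locks those values in; drop them from Bob, Dave, Kira.
Bob's domain is down to {4}, so Bob = 4. Strike 4 from Dave, Grace.
Determined: Alice=8, Bob=4. The other people each still have more than one consistent value. That makes 2.

2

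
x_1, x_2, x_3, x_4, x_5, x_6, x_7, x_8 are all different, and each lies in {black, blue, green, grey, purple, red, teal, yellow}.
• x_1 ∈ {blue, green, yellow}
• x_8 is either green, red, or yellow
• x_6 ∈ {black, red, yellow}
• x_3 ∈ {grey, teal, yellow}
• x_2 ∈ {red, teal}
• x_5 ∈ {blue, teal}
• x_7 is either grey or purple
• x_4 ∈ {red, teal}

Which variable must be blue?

The 8 variables draw from only 8 values {black, blue, green, grey, purple, red, teal, yellow}, so each is used; only x_6 can be black, hence x_6 = black.
The 7 still-open variables draw from only 7 values {blue, green, grey, purple, red, teal, yellow}, so each is used; only x_7 can be purple, hence x_7 = purple.
The 6 still-open variables together cover exactly {blue, green, grey, red, teal, yellow} — 6 values for 6 variables — and grey appears only in x_3's list, so x_3 = grey.
The 2 variables x_2 and x_4 are confined to {red, teal}, which locks those values in; drop them from x_5, x_8.
So blue goes to x_5.

x_5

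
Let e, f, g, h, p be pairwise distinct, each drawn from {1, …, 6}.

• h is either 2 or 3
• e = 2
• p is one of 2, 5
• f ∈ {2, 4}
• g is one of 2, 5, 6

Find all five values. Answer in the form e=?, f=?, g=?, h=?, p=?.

e=2, f=4, g=6, h=3, p=5

e must be 2 (only option left). So f, g, h, p can't be 2.
f's domain is down to {4}, so f = 4.
h has just one choice, so h = 3.
p's domain is down to {5}, so p = 5. Eliminate 5 elsewhere: g.
g has just one choice, so g = 6.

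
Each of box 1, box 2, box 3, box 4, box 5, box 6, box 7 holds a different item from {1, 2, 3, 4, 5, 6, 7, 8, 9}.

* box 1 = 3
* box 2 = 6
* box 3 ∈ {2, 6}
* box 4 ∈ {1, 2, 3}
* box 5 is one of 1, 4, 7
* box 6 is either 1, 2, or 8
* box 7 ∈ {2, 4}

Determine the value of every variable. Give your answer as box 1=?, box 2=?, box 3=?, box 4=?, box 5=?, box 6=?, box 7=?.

box 1=3, box 2=6, box 3=2, box 4=1, box 5=7, box 6=8, box 7=4

box 1 has just one choice, so box 1 = 3. Strike 3 from box 4.
box 2 must be 6 (only option left). Eliminate 6 elsewhere: box 3.
box 3's domain is down to {2}, so box 3 = 2. Remove 2 from box 4, box 6, box 7.
box 4's domain is down to {1}, so box 4 = 1. So box 5, box 6 can't be 1.
box 6 must be 8 (only option left).
box 7 has just one choice, so box 7 = 4. Eliminate 4 elsewhere: box 5.
box 5 must be 7 (only option left).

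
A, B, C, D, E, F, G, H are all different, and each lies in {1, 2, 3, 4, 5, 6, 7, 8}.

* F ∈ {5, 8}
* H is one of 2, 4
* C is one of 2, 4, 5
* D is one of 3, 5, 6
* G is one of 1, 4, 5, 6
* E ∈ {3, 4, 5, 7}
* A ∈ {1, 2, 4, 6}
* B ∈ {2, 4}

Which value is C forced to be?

5

The 8 variables together cover exactly {1, 2, 3, 4, 5, 6, 7, 8} — 8 values for 8 variables — and 7 appears only in E's list, so E = 7.
The 7 still-open variables together cover exactly {1, 2, 3, 4, 5, 6, 8} — 7 values for 7 variables — and 3 appears only in D's list, so D = 3.
Among the 6 still-open variables, 8 fits only F (and all 6 values in {1, 2, 4, 5, 6, 8} must be used), so F = 8.
B and H share exactly the 2 values {2, 4}; by pigeonhole those values go to them, so strike 2, 4 from A, C, G.
So C = 5.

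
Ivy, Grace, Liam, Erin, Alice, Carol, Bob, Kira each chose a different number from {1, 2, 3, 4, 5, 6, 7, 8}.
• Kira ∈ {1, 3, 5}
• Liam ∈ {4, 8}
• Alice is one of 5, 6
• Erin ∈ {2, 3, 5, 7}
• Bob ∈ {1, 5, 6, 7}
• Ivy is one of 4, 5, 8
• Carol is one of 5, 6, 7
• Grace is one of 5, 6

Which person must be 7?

Carol

The 8 variables together cover exactly {1, 2, 3, 4, 5, 6, 7, 8} — 8 values for 8 variables — and 2 appears only in Erin's list, so Erin = 2.
Among the 7 still-open variables, 3 fits only Kira (and all 7 values in {1, 3, 4, 5, 6, 7, 8} must be used), so Kira = 3.
Among the 6 still-open variables, 1 fits only Bob (and all 6 values in {1, 4, 5, 6, 7, 8} must be used), so Bob = 1.
The 5 still-open variables together cover exactly {4, 5, 6, 7, 8} — 5 values for 5 variables — and 7 appears only in Carol's list, so Carol = 7.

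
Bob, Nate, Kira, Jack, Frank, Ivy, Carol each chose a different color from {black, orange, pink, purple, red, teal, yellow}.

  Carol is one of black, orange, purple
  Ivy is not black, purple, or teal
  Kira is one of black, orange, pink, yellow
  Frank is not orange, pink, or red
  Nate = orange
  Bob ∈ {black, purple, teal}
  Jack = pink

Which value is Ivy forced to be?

Nate has just one choice, so Nate = orange. So Kira, Ivy, Carol can't be orange.
That leaves Jack = pink. Eliminate pink elsewhere: Kira, Ivy.
The 5 still-open variables draw from only 5 values {black, purple, red, teal, yellow}, so each is used; only Ivy can be red, hence Ivy = red.

red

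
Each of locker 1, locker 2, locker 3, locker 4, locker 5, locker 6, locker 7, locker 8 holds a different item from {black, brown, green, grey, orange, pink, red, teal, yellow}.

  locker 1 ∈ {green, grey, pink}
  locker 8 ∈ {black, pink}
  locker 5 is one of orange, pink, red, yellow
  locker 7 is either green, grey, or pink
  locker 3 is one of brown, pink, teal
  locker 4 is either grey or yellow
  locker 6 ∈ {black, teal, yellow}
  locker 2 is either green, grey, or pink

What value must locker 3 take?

locker 1, locker 2, locker 7 between them cover only {green, grey, pink} — a naked triple. Remove those values from locker 3, locker 4, locker 5, locker 8.
locker 4 must be yellow (only option left). Strike yellow from locker 5, locker 6.
locker 8's domain is down to {black}, so locker 8 = black. Strike black from locker 6.
locker 6's domain is down to {teal}, so locker 6 = teal. So locker 3 can't be teal.
So locker 3 = brown.

brown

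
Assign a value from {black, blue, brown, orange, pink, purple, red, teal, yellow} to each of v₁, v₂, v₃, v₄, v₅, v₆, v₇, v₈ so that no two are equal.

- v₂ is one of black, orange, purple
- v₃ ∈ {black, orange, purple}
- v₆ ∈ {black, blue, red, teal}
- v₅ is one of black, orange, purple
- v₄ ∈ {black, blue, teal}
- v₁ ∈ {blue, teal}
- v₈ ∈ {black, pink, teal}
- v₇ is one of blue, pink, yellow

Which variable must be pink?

v₈

Among the 8 variables, red fits only v₆ (and all 8 values in {black, blue, orange, pink, purple, red, teal, yellow} must be used), so v₆ = red.
Among the 7 still-open variables, yellow fits only v₇ (and all 7 values in {black, blue, orange, pink, purple, teal, yellow} must be used), so v₇ = yellow.
Among the 6 still-open variables, pink fits only v₈ (and all 6 values in {black, blue, orange, pink, purple, teal} must be used), so v₈ = pink.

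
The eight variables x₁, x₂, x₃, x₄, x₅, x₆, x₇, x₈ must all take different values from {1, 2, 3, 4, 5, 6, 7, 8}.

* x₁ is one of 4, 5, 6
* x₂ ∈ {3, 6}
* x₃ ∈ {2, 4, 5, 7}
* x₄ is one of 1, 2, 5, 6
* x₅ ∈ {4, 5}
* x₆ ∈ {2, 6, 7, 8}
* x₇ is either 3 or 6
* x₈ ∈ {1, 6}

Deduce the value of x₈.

1

The 8 variables together cover exactly {1, 2, 3, 4, 5, 6, 7, 8} — 8 values for 8 variables — and 8 appears only in x₆'s list, so x₆ = 8.
Among the 7 still-open variables, 7 fits only x₃ (and all 7 values in {1, 2, 3, 4, 5, 6, 7} must be used), so x₃ = 7.
The 6 still-open variables together cover exactly {1, 2, 3, 4, 5, 6} — 6 values for 6 variables — and 2 appears only in x₄'s list, so x₄ = 2.
The 5 still-open variables draw from only 5 values {1, 3, 4, 5, 6}, so each is used; only x₈ can be 1, hence x₈ = 1.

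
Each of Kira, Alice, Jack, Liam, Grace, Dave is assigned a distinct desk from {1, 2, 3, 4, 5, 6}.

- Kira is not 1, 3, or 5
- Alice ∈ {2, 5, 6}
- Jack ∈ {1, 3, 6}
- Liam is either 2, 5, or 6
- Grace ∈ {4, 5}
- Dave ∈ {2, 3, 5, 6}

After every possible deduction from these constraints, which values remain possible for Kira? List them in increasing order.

2, 4, 6

Among the 6 variables, 1 fits only Jack (and all 6 values in {1, 2, 3, 4, 5, 6} must be used), so Jack = 1.
The 5 still-open variables draw from only 5 values {2, 3, 4, 5, 6}, so each is used; only Dave can be 3, hence Dave = 3.
No further eliminations apply; Kira can still be any of 2, 4, 6.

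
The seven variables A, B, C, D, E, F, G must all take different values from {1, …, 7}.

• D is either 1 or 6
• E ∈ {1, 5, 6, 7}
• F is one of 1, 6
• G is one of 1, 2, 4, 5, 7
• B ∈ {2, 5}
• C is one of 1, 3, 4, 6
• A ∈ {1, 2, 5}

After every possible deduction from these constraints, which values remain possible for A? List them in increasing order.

2, 5

The 7 variables draw from only 7 values {1, 2, 3, 4, 5, 6, 7}, so each is used; only C can be 3, hence C = 3.
The 6 still-open variables draw from only 6 values {1, 2, 4, 5, 6, 7}, so each is used; only G can be 4, hence G = 4.
The 5 still-open variables draw from only 5 values {1, 2, 5, 6, 7}, so each is used; only E can be 7, hence E = 7.
D and F between them cover only {1, 6} — a naked pair. Remove those values from A.
No further eliminations apply; A can still be any of 2, 5.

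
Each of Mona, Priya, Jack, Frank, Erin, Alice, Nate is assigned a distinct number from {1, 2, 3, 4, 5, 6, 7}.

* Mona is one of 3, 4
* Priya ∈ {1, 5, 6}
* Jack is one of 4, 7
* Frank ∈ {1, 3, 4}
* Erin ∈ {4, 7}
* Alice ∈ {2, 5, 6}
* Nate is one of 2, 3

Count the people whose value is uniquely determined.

The 2 variables Jack and Erin are confined to {4, 7}, which locks those values in; drop them from Mona, Frank.
That leaves Mona = 3. So Frank, Nate can't be 3.
Frank has just one choice, so Frank = 1. So Priya can't be 1.
Nate must be 2 (only option left). Strike 2 from Alice.
Determined: Mona=3, Frank=1, Nate=2. The other people each still have more than one consistent value. That makes 3.

3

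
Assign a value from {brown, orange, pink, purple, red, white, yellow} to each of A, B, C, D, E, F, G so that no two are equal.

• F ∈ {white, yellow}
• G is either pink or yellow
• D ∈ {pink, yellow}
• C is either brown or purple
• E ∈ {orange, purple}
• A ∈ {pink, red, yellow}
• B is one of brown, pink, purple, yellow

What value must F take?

The 7 variables draw from only 7 values {brown, orange, pink, purple, red, white, yellow}, so each is used; only E can be orange, hence E = orange.
The 6 still-open variables together cover exactly {brown, pink, purple, red, white, yellow} — 6 values for 6 variables — and red appears only in A's list, so A = red.
The 5 still-open variables together cover exactly {brown, pink, purple, white, yellow} — 5 values for 5 variables — and white appears only in F's list, so F = white.

white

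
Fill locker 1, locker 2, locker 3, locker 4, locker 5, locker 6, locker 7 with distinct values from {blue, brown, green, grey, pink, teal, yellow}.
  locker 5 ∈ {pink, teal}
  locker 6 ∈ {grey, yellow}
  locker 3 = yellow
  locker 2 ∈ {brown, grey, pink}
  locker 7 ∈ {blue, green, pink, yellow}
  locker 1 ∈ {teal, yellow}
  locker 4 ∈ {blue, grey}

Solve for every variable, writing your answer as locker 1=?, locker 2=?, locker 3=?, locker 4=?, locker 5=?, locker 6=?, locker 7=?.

locker 3 must be yellow (only option left). Eliminate yellow elsewhere: locker 1, locker 6, locker 7.
That leaves locker 6 = grey. Remove grey from locker 2, locker 4.
locker 1 has just one choice, so locker 1 = teal. Eliminate teal elsewhere: locker 5.
locker 4's domain is down to {blue}, so locker 4 = blue. So locker 7 can't be blue.
That leaves locker 5 = pink. Strike pink from locker 2, locker 7.
That leaves locker 7 = green.
That leaves locker 2 = brown.

locker 1=teal, locker 2=brown, locker 3=yellow, locker 4=blue, locker 5=pink, locker 6=grey, locker 7=green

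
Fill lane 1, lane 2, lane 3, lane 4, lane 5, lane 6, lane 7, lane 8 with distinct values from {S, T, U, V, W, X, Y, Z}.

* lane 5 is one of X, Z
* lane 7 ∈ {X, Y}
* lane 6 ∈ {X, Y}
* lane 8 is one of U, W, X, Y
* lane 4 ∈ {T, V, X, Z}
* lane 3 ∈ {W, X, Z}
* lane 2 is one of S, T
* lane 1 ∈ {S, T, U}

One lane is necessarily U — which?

lane 8

The 8 variables draw from only 8 values {S, T, U, V, W, X, Y, Z}, so each is used; only lane 4 can be V, hence lane 4 = V.
lane 6 and lane 7 between them cover only {X, Y} — a naked pair. Remove those values from lane 3, lane 5, lane 8.
lane 5's domain is down to {Z}, so lane 5 = Z. Strike Z from lane 3.
lane 3 must be W (only option left). Strike W from lane 8.
So U goes to lane 8.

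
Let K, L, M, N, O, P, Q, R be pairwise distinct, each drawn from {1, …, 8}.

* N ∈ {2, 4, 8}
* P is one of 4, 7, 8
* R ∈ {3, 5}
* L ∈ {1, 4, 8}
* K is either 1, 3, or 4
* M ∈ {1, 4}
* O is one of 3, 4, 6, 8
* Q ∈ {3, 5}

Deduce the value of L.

Among the 8 variables, 2 fits only N (and all 8 values in {1, 2, 3, 4, 5, 6, 7, 8} must be used), so N = 2.
Among the 7 still-open variables, 6 fits only O (and all 7 values in {1, 3, 4, 5, 6, 7, 8} must be used), so O = 6.
Among the 6 still-open variables, 7 fits only P (and all 6 values in {1, 3, 4, 5, 7, 8} must be used), so P = 7.
The 5 still-open variables draw from only 5 values {1, 3, 4, 5, 8}, so each is used; only L can be 8, hence L = 8.

8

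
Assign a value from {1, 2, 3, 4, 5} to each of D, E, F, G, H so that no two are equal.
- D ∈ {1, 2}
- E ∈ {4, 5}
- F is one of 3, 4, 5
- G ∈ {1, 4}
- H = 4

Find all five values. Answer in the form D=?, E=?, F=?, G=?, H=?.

H has just one choice, so H = 4. Remove 4 from E, F, G.
That leaves E = 5. Eliminate 5 elsewhere: F.
F's domain is down to {3}, so F = 3.
G's domain is down to {1}, so G = 1. Eliminate 1 elsewhere: D.
That leaves D = 2.

D=2, E=5, F=3, G=1, H=4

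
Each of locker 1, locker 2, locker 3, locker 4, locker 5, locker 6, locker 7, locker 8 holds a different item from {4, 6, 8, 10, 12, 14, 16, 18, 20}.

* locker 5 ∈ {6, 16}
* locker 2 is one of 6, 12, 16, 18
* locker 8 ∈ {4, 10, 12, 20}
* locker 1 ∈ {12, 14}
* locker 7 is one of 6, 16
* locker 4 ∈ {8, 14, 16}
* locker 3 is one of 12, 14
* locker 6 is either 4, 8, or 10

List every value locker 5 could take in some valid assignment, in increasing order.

6, 16

locker 1 and locker 3 share exactly the 2 values {12, 14}; by pigeonhole those values go to them, so strike 12, 14 from locker 2, locker 4, locker 8.
The 2 variables locker 5 and locker 7 are confined to {6, 16}, which locks those values in; drop them from locker 2, locker 4.
locker 2 must be 18 (only option left).
That leaves locker 4 = 8. Eliminate 8 elsewhere: locker 6.
No further eliminations apply; locker 5 can still be any of 6, 16.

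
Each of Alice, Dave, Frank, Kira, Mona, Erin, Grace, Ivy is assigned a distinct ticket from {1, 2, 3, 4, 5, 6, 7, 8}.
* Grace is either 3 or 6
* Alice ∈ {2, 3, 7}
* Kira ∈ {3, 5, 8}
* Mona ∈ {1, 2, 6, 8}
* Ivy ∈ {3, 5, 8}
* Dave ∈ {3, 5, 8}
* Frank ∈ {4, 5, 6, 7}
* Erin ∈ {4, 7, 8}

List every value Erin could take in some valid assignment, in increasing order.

4, 7

Among the 8 variables, 1 fits only Mona (and all 8 values in {1, 2, 3, 4, 5, 6, 7, 8} must be used), so Mona = 1.
The 7 still-open variables together cover exactly {2, 3, 4, 5, 6, 7, 8} — 7 values for 7 variables — and 2 appears only in Alice's list, so Alice = 2.
Dave, Kira, Ivy share exactly the 3 values {3, 5, 8}; by pigeonhole those values go to them, so strike 3, 5, 8 from Frank, Erin, Grace.
Grace must be 6 (only option left). So Frank can't be 6.
No further eliminations apply; Erin can still be any of 4, 7.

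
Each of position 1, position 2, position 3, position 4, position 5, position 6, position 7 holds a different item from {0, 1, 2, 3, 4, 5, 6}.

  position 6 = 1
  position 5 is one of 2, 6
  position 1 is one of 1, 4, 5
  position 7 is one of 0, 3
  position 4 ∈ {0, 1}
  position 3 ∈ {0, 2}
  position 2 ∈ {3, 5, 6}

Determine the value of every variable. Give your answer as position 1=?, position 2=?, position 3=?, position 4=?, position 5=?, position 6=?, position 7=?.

position 6 must be 1 (only option left). Strike 1 from position 1, position 4.
position 4 has just one choice, so position 4 = 0. So position 3, position 7 can't be 0.
position 7 has just one choice, so position 7 = 3. Strike 3 from position 2.
That leaves position 3 = 2. Remove 2 from position 5.
position 5 has just one choice, so position 5 = 6. Remove 6 from position 2.
position 2's domain is down to {5}, so position 2 = 5. Remove 5 from position 1.
position 1 must be 4 (only option left).

position 1=4, position 2=5, position 3=2, position 4=0, position 5=6, position 6=1, position 7=3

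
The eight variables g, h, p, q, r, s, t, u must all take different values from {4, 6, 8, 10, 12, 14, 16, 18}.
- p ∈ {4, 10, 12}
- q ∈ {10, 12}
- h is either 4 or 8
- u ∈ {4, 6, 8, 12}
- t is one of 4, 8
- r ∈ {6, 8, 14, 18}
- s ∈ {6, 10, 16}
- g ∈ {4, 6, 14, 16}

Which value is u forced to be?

The 8 variables draw from only 8 values {4, 6, 8, 10, 12, 14, 16, 18}, so each is used; only r can be 18, hence r = 18.
Among the 7 still-open variables, 14 fits only g (and all 7 values in {4, 6, 8, 10, 12, 14, 16} must be used), so g = 14.
The 6 still-open variables together cover exactly {4, 6, 8, 10, 12, 16} — 6 values for 6 variables — and 16 appears only in s's list, so s = 16.
The 5 still-open variables draw from only 5 values {4, 6, 8, 10, 12}, so each is used; only u can be 6, hence u = 6.

6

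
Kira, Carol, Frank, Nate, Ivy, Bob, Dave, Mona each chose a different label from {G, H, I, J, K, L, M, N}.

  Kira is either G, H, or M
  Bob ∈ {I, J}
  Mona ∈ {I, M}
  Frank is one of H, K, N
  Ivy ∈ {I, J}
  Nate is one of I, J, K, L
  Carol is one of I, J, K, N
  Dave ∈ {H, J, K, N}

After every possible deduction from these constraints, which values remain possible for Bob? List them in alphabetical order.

I, J

Among the 8 variables, G fits only Kira (and all 8 values in {G, H, I, J, K, L, M, N} must be used), so Kira = G.
The 7 still-open variables draw from only 7 values {H, I, J, K, L, M, N}, so each is used; only Nate can be L, hence Nate = L.
The 6 still-open variables together cover exactly {H, I, J, K, M, N} — 6 values for 6 variables — and M appears only in Mona's list, so Mona = M.
Ivy and Bob between them cover only {I, J} — a naked pair. Remove those values from Carol, Dave.
No further eliminations apply; Bob can still be any of I, J.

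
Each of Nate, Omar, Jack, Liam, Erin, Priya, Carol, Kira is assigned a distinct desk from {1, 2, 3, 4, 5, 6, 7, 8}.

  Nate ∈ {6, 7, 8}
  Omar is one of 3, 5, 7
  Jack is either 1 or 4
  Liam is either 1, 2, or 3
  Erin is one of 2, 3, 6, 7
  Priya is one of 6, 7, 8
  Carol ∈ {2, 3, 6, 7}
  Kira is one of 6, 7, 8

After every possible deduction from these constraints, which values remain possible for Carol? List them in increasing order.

The 8 variables together cover exactly {1, 2, 3, 4, 5, 6, 7, 8} — 8 values for 8 variables — and 4 appears only in Jack's list, so Jack = 4.
The 7 still-open variables draw from only 7 values {1, 2, 3, 5, 6, 7, 8}, so each is used; only Liam can be 1, hence Liam = 1.
Among the 6 still-open variables, 5 fits only Omar (and all 6 values in {2, 3, 5, 6, 7, 8} must be used), so Omar = 5.
The 3 variables Nate, Priya, Kira are confined to {6, 7, 8}, which locks those values in; drop them from Erin, Carol.
No further eliminations apply; Carol can still be any of 2, 3.

2, 3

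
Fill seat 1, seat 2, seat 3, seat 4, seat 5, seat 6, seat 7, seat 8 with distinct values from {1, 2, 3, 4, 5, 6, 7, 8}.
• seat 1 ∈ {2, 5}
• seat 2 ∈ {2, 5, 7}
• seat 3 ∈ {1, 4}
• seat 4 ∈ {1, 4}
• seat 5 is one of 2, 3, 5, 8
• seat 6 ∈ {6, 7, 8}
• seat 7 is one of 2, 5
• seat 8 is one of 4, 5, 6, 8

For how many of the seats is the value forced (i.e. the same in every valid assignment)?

2

The 8 variables draw from only 8 values {1, 2, 3, 4, 5, 6, 7, 8}, so each is used; only seat 5 can be 3, hence seat 5 = 3.
The 2 variables seat 1 and seat 7 are confined to {2, 5}, which locks those values in; drop them from seat 2, seat 8.
seat 2 has just one choice, so seat 2 = 7. Strike 7 from seat 6.
The 2 variables seat 3 and seat 4 are confined to {1, 4}, which locks those values in; drop them from seat 8.
Determined: seat 2=7, seat 5=3. The other seats each still have more than one consistent value. That makes 2.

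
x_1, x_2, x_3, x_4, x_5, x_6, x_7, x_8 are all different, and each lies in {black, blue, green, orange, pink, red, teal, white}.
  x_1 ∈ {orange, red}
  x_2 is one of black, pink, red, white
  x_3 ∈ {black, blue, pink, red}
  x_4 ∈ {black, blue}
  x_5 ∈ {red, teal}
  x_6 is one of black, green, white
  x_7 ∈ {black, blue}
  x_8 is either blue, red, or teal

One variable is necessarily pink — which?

x_3

Among the 8 variables, green fits only x_6 (and all 8 values in {black, blue, green, orange, pink, red, teal, white} must be used), so x_6 = green.
The 7 still-open variables together cover exactly {black, blue, orange, pink, red, teal, white} — 7 values for 7 variables — and orange appears only in x_1's list, so x_1 = orange.
Among the 6 still-open variables, white fits only x_2 (and all 6 values in {black, blue, pink, red, teal, white} must be used), so x_2 = white.
The 5 still-open variables draw from only 5 values {black, blue, pink, red, teal}, so each is used; only x_3 can be pink, hence x_3 = pink.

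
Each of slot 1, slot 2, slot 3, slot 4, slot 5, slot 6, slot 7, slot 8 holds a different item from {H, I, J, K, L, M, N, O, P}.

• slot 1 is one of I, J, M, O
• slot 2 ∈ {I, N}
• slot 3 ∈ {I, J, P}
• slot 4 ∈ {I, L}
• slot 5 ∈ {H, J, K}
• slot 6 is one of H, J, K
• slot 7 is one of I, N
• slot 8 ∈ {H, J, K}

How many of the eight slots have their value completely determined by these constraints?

slot 2 and slot 7 share exactly the 2 values {I, N}; by pigeonhole those values go to them, so strike I, N from slot 1, slot 3, slot 4.
slot 4 has just one choice, so slot 4 = L.
slot 5, slot 6, slot 8 share exactly the 3 values {H, J, K}; by pigeonhole those values go to them, so strike H, J, K from slot 1, slot 3.
slot 3 has just one choice, so slot 3 = P.
Determined: slot 3=P, slot 4=L. The other slots each still have more than one consistent value. That makes 2.

2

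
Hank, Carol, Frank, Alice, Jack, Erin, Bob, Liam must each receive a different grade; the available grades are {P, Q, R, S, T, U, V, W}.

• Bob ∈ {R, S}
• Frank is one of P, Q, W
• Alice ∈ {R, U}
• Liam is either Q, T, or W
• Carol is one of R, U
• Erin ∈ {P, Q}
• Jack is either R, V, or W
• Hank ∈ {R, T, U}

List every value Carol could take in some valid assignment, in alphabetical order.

R, U

The 8 variables together cover exactly {P, Q, R, S, T, U, V, W} — 8 values for 8 variables — and S appears only in Bob's list, so Bob = S.
The 7 still-open variables draw from only 7 values {P, Q, R, T, U, V, W}, so each is used; only Jack can be V, hence Jack = V.
Carol and Alice share exactly the 2 values {R, U}; by pigeonhole those values go to them, so strike R, U from Hank.
That leaves Hank = T. Remove T from Liam.
No further eliminations apply; Carol can still be any of R, U.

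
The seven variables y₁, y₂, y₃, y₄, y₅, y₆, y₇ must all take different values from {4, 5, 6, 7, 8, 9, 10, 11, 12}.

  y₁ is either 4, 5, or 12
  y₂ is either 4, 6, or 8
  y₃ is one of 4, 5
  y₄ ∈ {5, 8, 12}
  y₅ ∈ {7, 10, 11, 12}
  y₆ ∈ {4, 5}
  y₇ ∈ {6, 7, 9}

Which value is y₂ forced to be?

6

The 2 variables y₃ and y₆ are confined to {4, 5}, which locks those values in; drop them from y₁, y₂, y₄.
That leaves y₁ = 12. Eliminate 12 elsewhere: y₄, y₅.
y₄ has just one choice, so y₄ = 8. Strike 8 from y₂.
So y₂ = 6.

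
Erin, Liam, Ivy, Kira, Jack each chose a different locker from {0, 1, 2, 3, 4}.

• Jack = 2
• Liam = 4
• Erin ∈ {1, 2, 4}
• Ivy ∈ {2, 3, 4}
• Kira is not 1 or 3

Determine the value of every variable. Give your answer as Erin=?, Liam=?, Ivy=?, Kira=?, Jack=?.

Erin=1, Liam=4, Ivy=3, Kira=0, Jack=2

Liam must be 4 (only option left). Strike 4 from Erin, Ivy, Kira.
Jack must be 2 (only option left). Eliminate 2 elsewhere: Erin, Ivy, Kira.
That leaves Erin = 1.
Ivy's domain is down to {3}, so Ivy = 3.
Kira has just one choice, so Kira = 0.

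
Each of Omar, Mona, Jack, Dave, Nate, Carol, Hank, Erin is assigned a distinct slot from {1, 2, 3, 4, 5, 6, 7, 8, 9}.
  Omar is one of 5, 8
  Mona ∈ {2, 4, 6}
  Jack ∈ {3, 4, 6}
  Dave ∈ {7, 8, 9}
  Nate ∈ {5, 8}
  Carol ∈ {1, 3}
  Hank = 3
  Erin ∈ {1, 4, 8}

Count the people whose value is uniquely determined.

Hank must be 3 (only option left). So Jack, Carol can't be 3.
That leaves Carol = 1. Remove 1 from Erin.
Omar and Nate share exactly the 2 values {5, 8}; by pigeonhole those values go to them, so strike 5, 8 from Dave, Erin.
That leaves Erin = 4. Remove 4 from Mona, Jack.
That leaves Jack = 6. Eliminate 6 elsewhere: Mona.
That leaves Mona = 2.
Determined: Mona=2, Jack=6, Carol=1, Hank=3, Erin=4. The other people each still have more than one consistent value. That makes 5.

5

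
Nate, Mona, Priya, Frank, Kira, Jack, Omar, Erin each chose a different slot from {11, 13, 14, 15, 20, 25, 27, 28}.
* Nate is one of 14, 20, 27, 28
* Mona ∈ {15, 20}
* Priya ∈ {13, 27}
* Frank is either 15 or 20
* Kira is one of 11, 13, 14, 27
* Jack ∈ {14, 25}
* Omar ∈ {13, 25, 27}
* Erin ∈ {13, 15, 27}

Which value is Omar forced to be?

25

The 8 variables draw from only 8 values {11, 13, 14, 15, 20, 25, 27, 28}, so each is used; only Kira can be 11, hence Kira = 11.
The 7 still-open variables draw from only 7 values {13, 14, 15, 20, 25, 27, 28}, so each is used; only Nate can be 28, hence Nate = 28.
The 6 still-open variables draw from only 6 values {13, 14, 15, 20, 25, 27}, so each is used; only Jack can be 14, hence Jack = 14.
Among the 5 still-open variables, 25 fits only Omar (and all 5 values in {13, 15, 20, 25, 27} must be used), so Omar = 25.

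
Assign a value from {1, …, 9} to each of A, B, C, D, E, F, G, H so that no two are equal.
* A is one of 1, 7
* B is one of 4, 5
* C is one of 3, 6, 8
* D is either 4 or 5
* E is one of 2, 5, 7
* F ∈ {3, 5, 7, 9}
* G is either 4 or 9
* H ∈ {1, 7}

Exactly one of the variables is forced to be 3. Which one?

F

A and H between them cover only {1, 7} — a naked pair. Remove those values from E, F.
B and D share exactly the 2 values {4, 5}; by pigeonhole those values go to them, so strike 4, 5 from E, F, G.
That leaves E = 2.
G's domain is down to {9}, so G = 9. Strike 9 from F.
So 3 goes to F.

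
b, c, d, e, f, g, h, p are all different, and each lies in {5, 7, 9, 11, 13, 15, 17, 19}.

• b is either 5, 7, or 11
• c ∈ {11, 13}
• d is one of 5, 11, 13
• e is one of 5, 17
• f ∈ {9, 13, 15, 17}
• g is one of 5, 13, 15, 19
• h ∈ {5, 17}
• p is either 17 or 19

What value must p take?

19

The 8 variables together cover exactly {5, 7, 9, 11, 13, 15, 17, 19} — 8 values for 8 variables — and 7 appears only in b's list, so b = 7.
The 7 still-open variables draw from only 7 values {5, 9, 11, 13, 15, 17, 19}, so each is used; only f can be 9, hence f = 9.
The 6 still-open variables together cover exactly {5, 11, 13, 15, 17, 19} — 6 values for 6 variables — and 15 appears only in g's list, so g = 15.
Among the 5 still-open variables, 19 fits only p (and all 5 values in {5, 11, 13, 17, 19} must be used), so p = 19.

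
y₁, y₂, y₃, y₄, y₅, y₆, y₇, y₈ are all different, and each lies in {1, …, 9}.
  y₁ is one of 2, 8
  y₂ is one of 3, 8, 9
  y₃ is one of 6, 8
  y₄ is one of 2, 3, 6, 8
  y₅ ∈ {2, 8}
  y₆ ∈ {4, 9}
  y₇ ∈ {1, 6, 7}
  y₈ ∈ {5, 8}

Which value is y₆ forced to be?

4

y₁ and y₅ share exactly the 2 values {2, 8}; by pigeonhole those values go to them, so strike 2, 8 from y₂, y₃, y₄, y₈.
y₃'s domain is down to {6}, so y₃ = 6. Strike 6 from y₄, y₇.
y₄'s domain is down to {3}, so y₄ = 3. Remove 3 from y₂.
y₈ has just one choice, so y₈ = 5.
y₂ has just one choice, so y₂ = 9. So y₆ can't be 9.
So y₆ = 4.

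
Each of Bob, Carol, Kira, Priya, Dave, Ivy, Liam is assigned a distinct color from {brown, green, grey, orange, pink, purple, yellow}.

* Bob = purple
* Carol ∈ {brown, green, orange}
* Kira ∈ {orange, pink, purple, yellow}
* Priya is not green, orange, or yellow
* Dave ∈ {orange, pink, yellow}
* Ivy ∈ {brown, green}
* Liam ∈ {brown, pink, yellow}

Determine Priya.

grey

Bob has just one choice, so Bob = purple. Remove purple from Kira, Priya.
The 6 still-open variables draw from only 6 values {brown, green, grey, orange, pink, yellow}, so each is used; only Priya can be grey, hence Priya = grey.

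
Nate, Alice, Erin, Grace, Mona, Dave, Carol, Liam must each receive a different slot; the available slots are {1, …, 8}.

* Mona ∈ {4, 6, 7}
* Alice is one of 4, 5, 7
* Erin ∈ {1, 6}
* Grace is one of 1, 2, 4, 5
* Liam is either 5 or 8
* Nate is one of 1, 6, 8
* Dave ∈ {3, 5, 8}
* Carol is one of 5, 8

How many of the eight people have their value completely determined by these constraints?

2

The 8 variables together cover exactly {1, 2, 3, 4, 5, 6, 7, 8} — 8 values for 8 variables — and 2 appears only in Grace's list, so Grace = 2.
The 7 still-open variables together cover exactly {1, 3, 4, 5, 6, 7, 8} — 7 values for 7 variables — and 3 appears only in Dave's list, so Dave = 3.
The 2 variables Carol and Liam are confined to {5, 8}, which locks those values in; drop them from Nate, Alice.
The 2 variables Nate and Erin are confined to {1, 6}, which locks those values in; drop them from Mona.
Determined: Grace=2, Dave=3. The other people each still have more than one consistent value. That makes 2.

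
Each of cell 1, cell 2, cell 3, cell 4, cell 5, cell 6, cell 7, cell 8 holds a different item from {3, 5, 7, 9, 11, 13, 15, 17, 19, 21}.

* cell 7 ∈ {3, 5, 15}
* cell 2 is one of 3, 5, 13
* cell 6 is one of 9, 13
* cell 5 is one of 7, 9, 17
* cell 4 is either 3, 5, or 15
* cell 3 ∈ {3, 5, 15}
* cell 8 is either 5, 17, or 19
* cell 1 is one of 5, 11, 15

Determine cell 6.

9

cell 3, cell 4, cell 7 between them cover only {3, 5, 15} — a naked triple. Remove those values from cell 1, cell 2, cell 8.
cell 1 has just one choice, so cell 1 = 11.
That leaves cell 2 = 13. Eliminate 13 elsewhere: cell 6.
So cell 6 = 9.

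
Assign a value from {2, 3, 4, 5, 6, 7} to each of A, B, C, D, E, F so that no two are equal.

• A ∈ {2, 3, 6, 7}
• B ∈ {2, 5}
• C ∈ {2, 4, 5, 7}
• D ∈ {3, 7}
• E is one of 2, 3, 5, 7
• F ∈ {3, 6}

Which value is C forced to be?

4

Among the 6 variables, 4 fits only C (and all 6 values in {2, 3, 4, 5, 6, 7} must be used), so C = 4.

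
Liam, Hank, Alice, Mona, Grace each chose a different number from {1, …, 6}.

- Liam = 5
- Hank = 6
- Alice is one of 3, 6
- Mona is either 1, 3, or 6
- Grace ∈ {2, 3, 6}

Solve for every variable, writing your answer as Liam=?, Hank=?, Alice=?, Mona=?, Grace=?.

Liam=5, Hank=6, Alice=3, Mona=1, Grace=2

Liam must be 5 (only option left).
Hank has just one choice, so Hank = 6. So Alice, Mona, Grace can't be 6.
Alice has just one choice, so Alice = 3. So Mona, Grace can't be 3.
Mona's domain is down to {1}, so Mona = 1.
Grace must be 2 (only option left).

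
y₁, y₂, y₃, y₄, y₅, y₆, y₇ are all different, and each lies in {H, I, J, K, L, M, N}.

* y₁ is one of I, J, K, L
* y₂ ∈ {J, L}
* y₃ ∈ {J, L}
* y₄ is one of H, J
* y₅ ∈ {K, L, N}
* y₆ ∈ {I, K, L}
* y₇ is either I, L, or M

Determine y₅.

Among the 7 variables, H fits only y₄ (and all 7 values in {H, I, J, K, L, M, N} must be used), so y₄ = H.
Among the 6 still-open variables, M fits only y₇ (and all 6 values in {I, J, K, L, M, N} must be used), so y₇ = M.
The 5 still-open variables draw from only 5 values {I, J, K, L, N}, so each is used; only y₅ can be N, hence y₅ = N.

N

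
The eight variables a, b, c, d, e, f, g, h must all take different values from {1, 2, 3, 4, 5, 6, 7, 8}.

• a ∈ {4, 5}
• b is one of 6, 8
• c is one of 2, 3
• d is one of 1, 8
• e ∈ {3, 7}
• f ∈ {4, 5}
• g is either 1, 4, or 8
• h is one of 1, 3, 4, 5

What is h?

3

Among the 8 variables, 2 fits only c (and all 8 values in {1, 2, 3, 4, 5, 6, 7, 8} must be used), so c = 2.
Among the 7 still-open variables, 6 fits only b (and all 7 values in {1, 3, 4, 5, 6, 7, 8} must be used), so b = 6.
The 6 still-open variables together cover exactly {1, 3, 4, 5, 7, 8} — 6 values for 6 variables — and 7 appears only in e's list, so e = 7.
Among the 5 still-open variables, 3 fits only h (and all 5 values in {1, 3, 4, 5, 8} must be used), so h = 3.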